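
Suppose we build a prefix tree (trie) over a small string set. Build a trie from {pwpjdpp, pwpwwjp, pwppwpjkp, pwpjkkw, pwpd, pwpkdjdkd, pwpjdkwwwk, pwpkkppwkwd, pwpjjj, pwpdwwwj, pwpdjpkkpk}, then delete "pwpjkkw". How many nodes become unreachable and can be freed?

3

After clearing the end-marker at "pwpjkkw", prune upward until reaching a node still needed by another word.
The suffix "kkw" (3 nodes) is used only by "pwpjkkw"; the node for "pwpj" still has the child "d", so pruning stops there.
Nodes removed: 3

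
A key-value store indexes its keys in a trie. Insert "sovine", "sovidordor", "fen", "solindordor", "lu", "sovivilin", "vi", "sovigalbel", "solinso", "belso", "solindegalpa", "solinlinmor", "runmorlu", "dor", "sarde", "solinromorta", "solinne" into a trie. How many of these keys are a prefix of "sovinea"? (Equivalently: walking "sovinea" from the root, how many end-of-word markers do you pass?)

Check each prefix of "sovinea" against the stored set — each match is an end-marker on the path.
Prefixes of the query that are stored words: "sovine"
Count: 1

1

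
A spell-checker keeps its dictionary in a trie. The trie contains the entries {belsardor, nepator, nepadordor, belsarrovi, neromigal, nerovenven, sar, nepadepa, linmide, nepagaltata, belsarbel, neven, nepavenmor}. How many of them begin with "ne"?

8

Filter for entries beginning with "ne":
Words under "ne": nepadepa, nepadordor, nepagaltata, nepator, nepavenmor, neromigal, nerovenven, neven
Count: 8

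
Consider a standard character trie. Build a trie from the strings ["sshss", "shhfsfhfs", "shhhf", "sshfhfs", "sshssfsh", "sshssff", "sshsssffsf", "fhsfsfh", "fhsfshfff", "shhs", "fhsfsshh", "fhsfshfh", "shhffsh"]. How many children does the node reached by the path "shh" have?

Follow the path "shh" to its node, then look at its outgoing edges.
Distinct next characters after "shh": f, h, s.
That node has 3 child edges.

3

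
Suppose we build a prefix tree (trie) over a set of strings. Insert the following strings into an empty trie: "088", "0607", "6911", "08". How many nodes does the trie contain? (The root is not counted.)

10

Trace insertions, counting only characters that open a new branch:
  "088" → 3 new (0, 8, 8)
  "0607" → prefix "0" already present; 3 new (6, 0, 7)
  "6911" → 4 new (6, 9, 1, 1)
  "08" → prefix "08" already present; 0 new (none)
Total nodes = 3 + 3 + 4 + 0 = 10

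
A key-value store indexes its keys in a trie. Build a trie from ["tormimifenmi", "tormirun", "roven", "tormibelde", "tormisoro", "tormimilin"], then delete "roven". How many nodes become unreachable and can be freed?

After clearing the end-marker at "roven", prune upward until reaching a node still needed by another word.
No other word shares any prefix with "roven", so all 5 of its nodes go.
Nodes removed: 5

5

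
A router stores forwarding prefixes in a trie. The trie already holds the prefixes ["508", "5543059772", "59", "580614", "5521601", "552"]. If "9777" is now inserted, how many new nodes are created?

No existing word starts with "9", so every character of "9777" needs a new node.
4 − 0 = 4 new nodes.

4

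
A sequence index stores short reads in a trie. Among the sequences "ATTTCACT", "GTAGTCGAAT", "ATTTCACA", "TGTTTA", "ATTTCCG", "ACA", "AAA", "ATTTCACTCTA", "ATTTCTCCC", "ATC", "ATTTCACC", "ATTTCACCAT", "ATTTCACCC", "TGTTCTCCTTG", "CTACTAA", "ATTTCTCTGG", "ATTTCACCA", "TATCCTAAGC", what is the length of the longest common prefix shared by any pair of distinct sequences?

9

Look for the deepest trie node that still has at least two words in its subtree.
"ATTTCACCA" and "ATTTCACCAT" agree on "ATTTCACCA" (9 characters) before diverging; nothing deeper is shared.
Longest shared-prefix length: 9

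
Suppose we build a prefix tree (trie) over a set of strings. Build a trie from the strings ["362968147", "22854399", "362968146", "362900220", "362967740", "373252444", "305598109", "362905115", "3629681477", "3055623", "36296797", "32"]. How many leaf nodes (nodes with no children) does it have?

11

A leaf is a node with no children — equivalently, the end of a word that is not a proper prefix of any other stored word.
Those words: "22854399", "3055623", "305598109", "32", "362900220", "362905115", "362967740", "36296797", "362968146", "3629681477", "373252444"
Leaf count: 11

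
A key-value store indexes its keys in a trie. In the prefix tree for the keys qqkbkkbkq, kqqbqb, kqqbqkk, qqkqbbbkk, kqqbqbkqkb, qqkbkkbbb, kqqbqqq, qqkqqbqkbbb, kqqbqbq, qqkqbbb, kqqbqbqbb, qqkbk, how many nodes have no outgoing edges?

8

A leaf is a node with no children — equivalently, the end of a word that is not a proper prefix of any other stored word.
Those words: "kqqbqbkqkb", "kqqbqbqbb", "kqqbqkk", "kqqbqqq", "qqkbkkbbb", "qqkbkkbkq", "qqkqbbbkk", "qqkqqbqkbbb"
Leaf count: 8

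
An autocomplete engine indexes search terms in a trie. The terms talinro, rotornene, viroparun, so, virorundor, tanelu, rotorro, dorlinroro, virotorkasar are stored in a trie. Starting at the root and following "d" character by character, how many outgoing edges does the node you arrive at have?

1

Walk "d" from the root, arriving at one node.
Characters that immediately follow "d" among the stored strings: {o}.
That node has 1 child edge.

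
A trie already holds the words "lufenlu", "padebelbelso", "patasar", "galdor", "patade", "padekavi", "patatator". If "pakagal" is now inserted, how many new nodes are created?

5

Walking "pakagal" from the root, the first 2 characters ("pa") follow existing edges; "k" is the first miss.
New nodes needed: |"pakagal"| − 2 = 7 − 2 = 5.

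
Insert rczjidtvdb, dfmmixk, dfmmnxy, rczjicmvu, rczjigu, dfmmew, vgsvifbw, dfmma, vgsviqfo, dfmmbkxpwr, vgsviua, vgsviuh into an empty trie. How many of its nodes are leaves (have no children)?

A leaf is a node with no children — equivalently, the end of a word that is not a proper prefix of any other stored word.
Those words: "dfmma", "dfmmbkxpwr", "dfmmew", "dfmmixk", "dfmmnxy", "rczjicmvu", "rczjidtvdb", "rczjigu", "vgsvifbw", "vgsviqfo", "vgsviua", "vgsviuh"
Leaf count: 12

12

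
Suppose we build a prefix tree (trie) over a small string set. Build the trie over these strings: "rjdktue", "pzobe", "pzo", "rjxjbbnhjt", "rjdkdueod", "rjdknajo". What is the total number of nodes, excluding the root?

Trace insertions, counting only characters that open a new branch:
  "rjdktue" → 7 new (r, j, d, k, t, u, e)
  "pzobe" → 5 new (p, z, o, b, e)
  "pzo" → prefix "pzo" already present; 0 new (none)
  "rjxjbbnhjt" → prefix "rj" already present; 8 new (x, j, b, b, n, h, j, t)
  "rjdkdueod" → prefix "rjdk" already present; 5 new (d, u, e, o, d)
  "rjdknajo" → prefix "rjdk" already present; 4 new (n, a, j, o)
Total nodes = 7 + 5 + 0 + 8 + 5 + 4 = 29

29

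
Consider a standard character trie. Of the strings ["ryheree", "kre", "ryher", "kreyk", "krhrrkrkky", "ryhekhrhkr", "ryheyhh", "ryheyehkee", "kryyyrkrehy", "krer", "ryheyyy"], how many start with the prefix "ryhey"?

Traverse to the node for "ryhey", then collect every word in that subtree.
Words under "ryhey": ryheyehkee, ryheyhh, ryheyyy
Count: 3

3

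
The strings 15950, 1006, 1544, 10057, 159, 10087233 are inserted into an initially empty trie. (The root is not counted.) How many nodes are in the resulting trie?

17

Trie structure (* marks end of a word):
(root)
└─ 1
   ├─ 0
   │  └─ 0
   │     ├─ 5
   │     │  └─ 7 *
   │     ├─ 6 *
   │     └─ 8
   │        └─ 7
   │           └─ 2
   │              └─ 3
   │                 └─ 3 *
   └─ 5
      ├─ 4
      │  └─ 4 *
      └─ 9 *
         └─ 5
            └─ 0 *
Counting every labelled node above: 17.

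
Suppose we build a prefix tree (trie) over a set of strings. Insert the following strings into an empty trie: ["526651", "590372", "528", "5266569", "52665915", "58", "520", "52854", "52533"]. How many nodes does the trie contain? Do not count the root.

24

For each word, the new-node count is its length minus the longest prefix already in the trie:
  "526651" → 6 new (5, 2, 6, 6, 5, 1)
  "590372" → prefix "5" already present; 5 new (9, 0, 3, 7, 2)
  "528" → prefix "52" already present; 1 new (8)
  "5266569" → prefix "52665" already present; 2 new (6, 9)
  "52665915" → prefix "52665" already present; 3 new (9, 1, 5)
  "58" → prefix "5" already present; 1 new (8)
  "520" → prefix "52" already present; 1 new (0)
  "52854" → prefix "528" already present; 2 new (5, 4)
  "52533" → prefix "52" already present; 3 new (5, 3, 3)
Total nodes = 6 + 5 + 1 + 2 + 3 + 1 + 1 + 2 + 3 = 24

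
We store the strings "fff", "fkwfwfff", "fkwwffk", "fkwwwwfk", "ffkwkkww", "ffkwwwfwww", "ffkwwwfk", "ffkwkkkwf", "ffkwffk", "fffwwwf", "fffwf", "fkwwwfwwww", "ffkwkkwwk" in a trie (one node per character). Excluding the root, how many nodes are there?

48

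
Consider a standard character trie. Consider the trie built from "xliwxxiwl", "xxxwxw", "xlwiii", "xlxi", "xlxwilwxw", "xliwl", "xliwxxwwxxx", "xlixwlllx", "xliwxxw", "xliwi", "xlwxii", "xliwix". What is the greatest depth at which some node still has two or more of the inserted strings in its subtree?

The deepest shared node is where two words last agree before diverging.
"xliwxxw" and "xliwxxwwxxx" agree on "xliwxxw" (7 characters) before diverging; nothing deeper is shared.
Longest shared-prefix length: 7

7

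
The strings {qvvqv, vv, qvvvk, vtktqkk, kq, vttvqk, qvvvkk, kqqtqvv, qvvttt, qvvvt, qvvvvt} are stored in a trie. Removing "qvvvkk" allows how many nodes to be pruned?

1

Walk "qvvvkk" from the leaf back toward the root, removing each node that no remaining word uses.
The suffix "k" (1 node) is used only by "qvvvkk"; "qvvvk" is itself a stored word, so pruning stops there.
Nodes removed: 1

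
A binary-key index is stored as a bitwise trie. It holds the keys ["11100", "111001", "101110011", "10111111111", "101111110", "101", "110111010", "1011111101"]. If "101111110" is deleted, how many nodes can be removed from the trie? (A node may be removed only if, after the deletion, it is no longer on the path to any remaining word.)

0

A node on "101111110"'s path can go only if nothing else ends at it or branches off below it.
Every node on "101111110" is still needed (e.g. by "1011111101"), so nothing is freed.
Nodes removed: 0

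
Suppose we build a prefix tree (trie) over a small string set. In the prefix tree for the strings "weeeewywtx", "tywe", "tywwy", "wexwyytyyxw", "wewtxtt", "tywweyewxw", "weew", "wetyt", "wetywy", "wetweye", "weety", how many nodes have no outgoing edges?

11

Leaves are exactly the stored words that no other stored word extends.
Those words: "tywe", "tywweyewxw", "tywwy", "weeeewywtx", "weety", "weew", "wetweye", "wetyt", "wetywy", "wewtxtt", "wexwyytyyxw"
Leaf count: 11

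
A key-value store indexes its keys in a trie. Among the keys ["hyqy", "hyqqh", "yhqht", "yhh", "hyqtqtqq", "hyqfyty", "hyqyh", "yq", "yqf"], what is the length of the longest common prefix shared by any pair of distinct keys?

4

Equivalently: take the maximum, over all pairs, of their longest common prefix length.
e.g. "hyqy" and "hyqyh" share the prefix "hyqy" of length 4; no pair shares a longer one.
Longest shared-prefix length: 4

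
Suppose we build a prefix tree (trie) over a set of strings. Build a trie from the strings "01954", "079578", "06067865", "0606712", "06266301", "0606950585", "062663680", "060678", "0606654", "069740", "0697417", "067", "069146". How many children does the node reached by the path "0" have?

The children of the "0" node are the distinct next characters among strings starting with "0".
Characters that immediately follow "0" among the stored strings: {1, 6, 7}.
That node has 3 child edges.

3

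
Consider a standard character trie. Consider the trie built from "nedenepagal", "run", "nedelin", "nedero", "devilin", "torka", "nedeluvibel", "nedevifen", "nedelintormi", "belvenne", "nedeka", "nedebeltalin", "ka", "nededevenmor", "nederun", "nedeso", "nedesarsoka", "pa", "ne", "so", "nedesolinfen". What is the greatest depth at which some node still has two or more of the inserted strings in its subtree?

The deepest shared node is where two words last agree before diverging.
"nedelin" and "nedelintormi" agree on "nedelin" (7 characters) before diverging; nothing deeper is shared.
Longest shared-prefix length: 7

7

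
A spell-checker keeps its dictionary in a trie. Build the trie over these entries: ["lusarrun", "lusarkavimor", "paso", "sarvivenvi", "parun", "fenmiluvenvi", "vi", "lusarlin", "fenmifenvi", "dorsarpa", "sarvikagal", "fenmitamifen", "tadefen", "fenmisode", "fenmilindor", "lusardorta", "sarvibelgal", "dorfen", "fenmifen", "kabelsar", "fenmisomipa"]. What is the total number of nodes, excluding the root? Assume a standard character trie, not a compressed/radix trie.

116

Count nodes per top-level branch (shared prefixes stored once):
  'd'-branch (dorfen, dorsarpa): 11 nodes
  'f'-branch (fenmifen, fenmifenvi, fenmilindor, fenmiluvenvi, fenmisode, fenmisomipa, fenmitamifen): 37 nodes
  'k'-branch (kabelsar): 8 nodes
  'l'-branch (lusardorta, lusarkavimor, lusarlin, lusarrun): 23 nodes
  'p'-branch (parun, paso): 7 nodes
  's'-branch (sarvibelgal, sarvikagal, sarvivenvi): 21 nodes
  't'-branch (tadefen): 7 nodes
  'v'-branch (vi): 2 nodes
Sum: 116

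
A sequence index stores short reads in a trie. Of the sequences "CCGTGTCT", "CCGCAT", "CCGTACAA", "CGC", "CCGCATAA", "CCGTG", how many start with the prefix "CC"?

5

Filter for entries beginning with "CC":
Matches: "CCGCAT", "CCGCATAA", "CCGTACAA", "CCGTG", "CCGTGTCT"
Count: 5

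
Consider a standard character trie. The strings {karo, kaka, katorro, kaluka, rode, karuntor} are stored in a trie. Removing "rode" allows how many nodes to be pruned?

4

A node on "rode"'s path can go only if nothing else ends at it or branches off below it.
No other word shares any prefix with "rode", so all 4 of its nodes go.
Nodes removed: 4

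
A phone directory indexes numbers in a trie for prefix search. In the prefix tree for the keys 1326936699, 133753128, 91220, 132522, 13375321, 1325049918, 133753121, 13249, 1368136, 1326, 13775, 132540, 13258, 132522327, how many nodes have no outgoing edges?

Leaves are exactly the stored words that no other stored word extends.
Those words: "13249", "1325049918", "132522327", "132540", "13258", "1326936699", "133753121", "133753128", "13375321", "1368136", "13775", "91220"
Leaf count: 12

12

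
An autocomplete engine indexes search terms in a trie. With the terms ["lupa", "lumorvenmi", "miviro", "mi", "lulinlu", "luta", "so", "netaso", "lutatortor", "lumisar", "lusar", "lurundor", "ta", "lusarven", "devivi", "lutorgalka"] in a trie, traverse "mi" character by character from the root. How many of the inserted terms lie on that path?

1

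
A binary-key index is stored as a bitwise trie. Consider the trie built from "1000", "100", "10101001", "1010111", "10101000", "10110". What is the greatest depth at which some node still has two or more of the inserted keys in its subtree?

7

Look for the deepest trie node that still has at least two words in its subtree.
e.g. "10101000" and "10101001" share the prefix "1010100" of length 7; no pair shares a longer one.
Longest shared-prefix length: 7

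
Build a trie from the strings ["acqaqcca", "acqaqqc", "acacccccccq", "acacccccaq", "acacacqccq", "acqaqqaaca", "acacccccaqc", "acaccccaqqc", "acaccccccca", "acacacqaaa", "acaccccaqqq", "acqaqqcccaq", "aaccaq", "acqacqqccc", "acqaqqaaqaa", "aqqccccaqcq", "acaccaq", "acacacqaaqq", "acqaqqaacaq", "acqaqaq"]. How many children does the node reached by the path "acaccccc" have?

2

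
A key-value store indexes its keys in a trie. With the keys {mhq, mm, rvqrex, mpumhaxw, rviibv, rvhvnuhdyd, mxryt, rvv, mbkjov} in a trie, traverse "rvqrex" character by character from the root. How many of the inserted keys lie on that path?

Check each prefix of "rvqrex" against the stored set — each match is an end-marker on the path.
Prefixes of the query that are stored words: "rvqrex"
Count: 1

1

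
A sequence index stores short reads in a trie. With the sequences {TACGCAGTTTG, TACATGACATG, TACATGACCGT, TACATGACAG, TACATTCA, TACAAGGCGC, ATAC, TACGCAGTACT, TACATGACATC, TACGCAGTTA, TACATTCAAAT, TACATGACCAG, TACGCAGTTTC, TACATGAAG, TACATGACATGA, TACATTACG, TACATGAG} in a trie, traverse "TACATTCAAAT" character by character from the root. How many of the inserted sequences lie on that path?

Check each prefix of "TACATTCAAAT" against the stored set — each match is an end-marker on the path.
Prefixes of the query that are stored words: "TACATTCA", "TACATTCAAAT"
Count: 2

2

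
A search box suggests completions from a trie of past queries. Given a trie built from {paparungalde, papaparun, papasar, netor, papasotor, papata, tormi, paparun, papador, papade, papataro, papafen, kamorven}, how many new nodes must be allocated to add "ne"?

0

"ne" is already a full path in the trie; only an end-marker is added.
No new nodes are needed: 0.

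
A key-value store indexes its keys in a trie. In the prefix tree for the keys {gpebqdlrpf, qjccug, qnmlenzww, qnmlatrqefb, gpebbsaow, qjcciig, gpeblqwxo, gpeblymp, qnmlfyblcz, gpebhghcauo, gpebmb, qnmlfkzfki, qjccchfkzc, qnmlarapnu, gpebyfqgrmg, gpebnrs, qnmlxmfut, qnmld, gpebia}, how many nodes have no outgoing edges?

19

A leaf is a node with no children — equivalently, the end of a word that is not a proper prefix of any other stored word.
Those words: "gpebbsaow", "gpebhghcauo", "gpebia", "gpeblqwxo", "gpeblymp", "gpebmb", "gpebnrs", "gpebqdlrpf", "gpebyfqgrmg", "qjccchfkzc", "qjcciig", "qjccug", "qnmlarapnu", "qnmlatrqefb", "qnmld", "qnmlenzww", "qnmlfkzfki", "qnmlfyblcz", "qnmlxmfut"
Leaf count: 19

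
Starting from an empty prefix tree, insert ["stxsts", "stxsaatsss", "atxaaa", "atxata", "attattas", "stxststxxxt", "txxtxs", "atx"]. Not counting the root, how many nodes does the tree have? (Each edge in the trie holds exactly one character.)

Count nodes per top-level branch (shared prefixes stored once):
  'a'-branch (attattas, atx, atxaaa, atxata): 14 nodes
  's'-branch (stxsaatsss, stxsts, stxststxxxt): 17 nodes
  't'-branch (txxtxs): 6 nodes
Sum: 37

37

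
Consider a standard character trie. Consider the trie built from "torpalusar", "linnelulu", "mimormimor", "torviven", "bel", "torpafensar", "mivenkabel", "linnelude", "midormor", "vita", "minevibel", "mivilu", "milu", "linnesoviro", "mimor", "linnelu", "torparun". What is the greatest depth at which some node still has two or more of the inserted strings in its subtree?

The deepest shared node is where two words last agree before diverging.
e.g. "linnelu" and "linnelude" share the prefix "linnelu" of length 7; no pair shares a longer one.
Longest shared-prefix length: 7

7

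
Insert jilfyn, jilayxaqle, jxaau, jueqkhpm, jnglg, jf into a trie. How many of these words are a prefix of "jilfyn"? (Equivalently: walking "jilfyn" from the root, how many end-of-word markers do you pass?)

Traverse "jilfyn" character by character; count nodes along the way that are marked as word ends.
Prefixes of the query that are stored words: "jilfyn"
Count: 1

1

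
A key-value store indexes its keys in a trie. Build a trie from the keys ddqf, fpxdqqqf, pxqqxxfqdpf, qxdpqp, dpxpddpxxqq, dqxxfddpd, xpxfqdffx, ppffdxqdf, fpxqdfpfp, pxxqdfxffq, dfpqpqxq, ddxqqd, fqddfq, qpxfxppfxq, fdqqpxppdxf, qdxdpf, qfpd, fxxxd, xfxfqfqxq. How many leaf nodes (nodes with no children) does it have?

19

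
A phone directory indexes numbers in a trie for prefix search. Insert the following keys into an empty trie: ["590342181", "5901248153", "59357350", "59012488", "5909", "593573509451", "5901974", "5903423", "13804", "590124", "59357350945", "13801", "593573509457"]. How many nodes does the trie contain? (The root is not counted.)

For each word, the new-node count is its length minus the longest prefix already in the trie:
  "590342181" → 9 new (5, 9, 0, 3, 4, 2, 1, 8, 1)
  "5901248153" → prefix "590" already present; 7 new (1, 2, 4, 8, 1, 5, 3)
  "59357350" → prefix "59" already present; 6 new (3, 5, 7, 3, 5, 0)
  "59012488" → prefix "5901248" already present; 1 new (8)
  "5909" → prefix "590" already present; 1 new (9)
  "593573509451" → prefix "59357350" already present; 4 new (9, 4, 5, 1)
  "5901974" → prefix "5901" already present; 3 new (9, 7, 4)
  "5903423" → prefix "590342" already present; 1 new (3)
  "13804" → 5 new (1, 3, 8, 0, 4)
  "590124" → prefix "590124" already present; 0 new (none)
  "59357350945" → prefix "59357350945" already present; 0 new (none)
  "13801" → prefix "1380" already present; 1 new (1)
  "593573509457" → prefix "59357350945" already present; 1 new (7)
Total nodes = 9 + 7 + 6 + 1 + 1 + 4 + 3 + 1 + 5 + 0 + 0 + 1 + 1 = 39

39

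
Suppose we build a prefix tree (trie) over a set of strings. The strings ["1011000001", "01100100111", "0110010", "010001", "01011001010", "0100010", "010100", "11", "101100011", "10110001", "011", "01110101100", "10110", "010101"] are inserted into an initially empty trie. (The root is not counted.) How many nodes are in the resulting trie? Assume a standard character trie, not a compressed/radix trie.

Insert word by word; a character creates a node only if that edge doesn't already exist:
  "1011000001" → 10 new (1, 0, 1, 1, 0, 0, 0, 0, 0, 1)
  "01100100111" → 11 new (0, 1, 1, 0, 0, 1, 0, 0, 1, 1, 1)
  "0110010" → prefix "0110010" already present; 0 new (none)
  "010001" → prefix "01" already present; 4 new (0, 0, 0, 1)
  "01011001010" → prefix "010" already present; 8 new (1, 1, 0, 0, 1, 0, 1, 0)
  "0100010" → prefix "010001" already present; 1 new (0)
  "010100" → prefix "0101" already present; 2 new (0, 0)
  "11" → prefix "1" already present; 1 new (1)
  "101100011" → prefix "1011000" already present; 2 new (1, 1)
  "10110001" → prefix "10110001" already present; 0 new (none)
  "011" → prefix "011" already present; 0 new (none)
  "01110101100" → prefix "011" already present; 8 new (1, 0, 1, 0, 1, 1, 0, 0)
  "10110" → prefix "10110" already present; 0 new (none)
  "010101" → prefix "01010" already present; 1 new (1)
Total nodes = 10 + 11 + 0 + 4 + 8 + 1 + 2 + 1 + 2 + 0 + 0 + 8 + 0 + 1 = 48

48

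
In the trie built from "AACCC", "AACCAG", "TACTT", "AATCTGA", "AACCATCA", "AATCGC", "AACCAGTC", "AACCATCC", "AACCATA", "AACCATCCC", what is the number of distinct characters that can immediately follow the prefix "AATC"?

Walk "AATC" from the root, arriving at one node.
Distinct next characters after "AATC": G, T.
That node has 2 child edges.

2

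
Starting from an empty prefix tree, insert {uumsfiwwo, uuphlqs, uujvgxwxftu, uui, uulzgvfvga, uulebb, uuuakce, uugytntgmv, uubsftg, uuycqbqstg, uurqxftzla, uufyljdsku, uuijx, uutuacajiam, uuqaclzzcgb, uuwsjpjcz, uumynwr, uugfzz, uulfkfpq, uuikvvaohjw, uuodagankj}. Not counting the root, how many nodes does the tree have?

132

For each word, the new-node count is its length minus the longest prefix already in the trie:
  "uumsfiwwo" → 9 new (u, u, m, s, f, i, w, w, o)
  "uuphlqs" → prefix "uu" already present; 5 new (p, h, l, q, s)
  "uujvgxwxftu" → prefix "uu" already present; 9 new (j, v, g, x, w, x, f, t, u)
  "uui" → prefix "uu" already present; 1 new (i)
  "uulzgvfvga" → prefix "uu" already present; 8 new (l, z, g, v, f, v, g, a)
  "uulebb" → prefix "uul" already present; 3 new (e, b, b)
  "uuuakce" → prefix "uu" already present; 5 new (u, a, k, c, e)
  "uugytntgmv" → prefix "uu" already present; 8 new (g, y, t, n, t, g, m, v)
  "uubsftg" → prefix "uu" already present; 5 new (b, s, f, t, g)
  "uuycqbqstg" → prefix "uu" already present; 8 new (y, c, q, b, q, s, t, g)
  "uurqxftzla" → prefix "uu" already present; 8 new (r, q, x, f, t, z, l, a)
  "uufyljdsku" → prefix "uu" already present; 8 new (f, y, l, j, d, s, k, u)
  "uuijx" → prefix "uui" already present; 2 new (j, x)
  "uutuacajiam" → prefix "uu" already present; 9 new (t, u, a, c, a, j, i, a, m)
  "uuqaclzzcgb" → prefix "uu" already present; 9 new (q, a, c, l, z, z, c, g, b)
  "uuwsjpjcz" → prefix "uu" already present; 7 new (w, s, j, p, j, c, z)
  "uumynwr" → prefix "uum" already present; 4 new (y, n, w, r)
  "uugfzz" → prefix "uug" already present; 3 new (f, z, z)
  "uulfkfpq" → prefix "uul" already present; 5 new (f, k, f, p, q)
  "uuikvvaohjw" → prefix "uui" already present; 8 new (k, v, v, a, o, h, j, w)
  "uuodagankj" → prefix "uu" already present; 8 new (o, d, a, g, a, n, k, j)
Total nodes = 9 + 5 + 9 + 1 + 8 + 3 + 5 + 8 + 5 + 8 + 8 + 8 + 2 + 9 + 9 + 7 + 4 + 3 + 5 + 8 + 8 = 132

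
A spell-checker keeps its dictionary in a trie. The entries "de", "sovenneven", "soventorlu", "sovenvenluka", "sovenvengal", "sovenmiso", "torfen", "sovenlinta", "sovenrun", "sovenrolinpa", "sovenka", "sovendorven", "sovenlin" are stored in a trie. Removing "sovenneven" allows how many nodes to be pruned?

After clearing the end-marker at "sovenneven", prune upward until reaching a node still needed by another word.
The suffix "neven" (5 nodes) is used only by "sovenneven"; the node for "soven" still has the child "t", so pruning stops there.
Nodes removed: 5

5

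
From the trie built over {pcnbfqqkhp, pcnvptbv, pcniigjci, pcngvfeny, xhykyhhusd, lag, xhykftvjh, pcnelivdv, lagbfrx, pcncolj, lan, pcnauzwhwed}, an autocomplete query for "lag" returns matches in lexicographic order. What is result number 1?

Filter for "lag…" and sort: "lag", "lagbfrx"
Position 1: lag

lag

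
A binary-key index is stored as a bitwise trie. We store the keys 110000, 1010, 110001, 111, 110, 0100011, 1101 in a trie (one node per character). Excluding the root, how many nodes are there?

Insert word by word; a character creates a node only if that edge doesn't already exist:
  "110000" → 6 new (1, 1, 0, 0, 0, 0)
  "1010" → prefix "1" already present; 3 new (0, 1, 0)
  "110001" → prefix "11000" already present; 1 new (1)
  "111" → prefix "11" already present; 1 new (1)
  "110" → prefix "110" already present; 0 new (none)
  "0100011" → 7 new (0, 1, 0, 0, 0, 1, 1)
  "1101" → prefix "110" already present; 1 new (1)
Total nodes = 6 + 3 + 1 + 1 + 0 + 7 + 1 = 19

19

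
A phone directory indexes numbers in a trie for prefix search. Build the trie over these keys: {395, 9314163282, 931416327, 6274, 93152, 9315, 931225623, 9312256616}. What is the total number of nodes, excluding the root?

29

Trie structure (* marks end of a word):
(root)
├─ 3
│  └─ 9
│     └─ 5 *
├─ 6
│  └─ 2
│     └─ 7
│        └─ 4 *
└─ 9
   └─ 3
      └─ 1
         ├─ 2
         │  └─ 2
         │     └─ 5
         │        └─ 6
         │           ├─ 2
         │           │  └─ 3 *
         │           └─ 6
         │              └─ 1
         │                 └─ 6 *
         ├─ 4
         │  └─ 1
         │     └─ 6
         │        └─ 3
         │           └─ 2
         │              ├─ 7 *
         │              └─ 8
         │                 └─ 2 *
         └─ 5 *
            └─ 2 *
Counting every labelled node above: 29.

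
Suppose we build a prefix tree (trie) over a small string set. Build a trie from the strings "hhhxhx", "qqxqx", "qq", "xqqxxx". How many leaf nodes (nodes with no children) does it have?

3

A leaf is a node with no children — equivalently, the end of a word that is not a proper prefix of any other stored word.
Those words: "hhhxhx", "qqxqx", "xqqxxx"
Leaf count: 3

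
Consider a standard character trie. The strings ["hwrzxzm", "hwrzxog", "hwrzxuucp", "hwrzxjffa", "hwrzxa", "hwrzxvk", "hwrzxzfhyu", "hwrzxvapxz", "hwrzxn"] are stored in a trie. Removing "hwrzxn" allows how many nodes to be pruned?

A node on "hwrzxn"'s path can go only if nothing else ends at it or branches off below it.
The suffix "n" (1 node) is used only by "hwrzxn"; the node for "hwrzx" still has the child "z", so pruning stops there.
Nodes removed: 1

1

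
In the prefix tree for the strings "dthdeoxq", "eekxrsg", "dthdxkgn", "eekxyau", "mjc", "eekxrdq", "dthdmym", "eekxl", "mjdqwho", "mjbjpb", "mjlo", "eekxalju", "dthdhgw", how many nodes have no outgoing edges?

Leaves are exactly the stored words that no other stored word extends.
Those words: "dthdeoxq", "dthdhgw", "dthdmym", "dthdxkgn", "eekxalju", "eekxl", "eekxrdq", "eekxrsg", "eekxyau", "mjbjpb", "mjc", "mjdqwho", "mjlo"
Leaf count: 13

13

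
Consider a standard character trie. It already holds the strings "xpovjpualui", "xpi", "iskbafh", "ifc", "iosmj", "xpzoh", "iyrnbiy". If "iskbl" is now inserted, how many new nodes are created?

1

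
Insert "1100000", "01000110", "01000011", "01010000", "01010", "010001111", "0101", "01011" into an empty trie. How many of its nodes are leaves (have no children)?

Leaves are exactly the stored words that no other stored word extends.
Those words: "01000011", "01000110", "010001111", "01010000", "01011", "1100000"
Leaf count: 6

6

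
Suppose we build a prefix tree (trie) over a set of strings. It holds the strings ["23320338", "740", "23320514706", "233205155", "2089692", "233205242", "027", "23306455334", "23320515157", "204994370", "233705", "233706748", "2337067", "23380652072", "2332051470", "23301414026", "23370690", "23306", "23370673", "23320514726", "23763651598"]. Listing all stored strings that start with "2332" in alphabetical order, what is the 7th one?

DFS of the "2332" subtree visits, in order: "23320338", "2332051470", "23320514706", "23320514726", "23320515157", "233205155", "233205242"
Position 7: 233205242

233205242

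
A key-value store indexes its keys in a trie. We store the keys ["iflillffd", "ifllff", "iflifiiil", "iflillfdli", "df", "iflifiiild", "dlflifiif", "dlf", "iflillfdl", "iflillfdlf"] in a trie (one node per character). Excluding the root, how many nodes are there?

32

Trace insertions, counting only characters that open a new branch:
  "iflillffd" → 9 new (i, f, l, i, l, l, f, f, d)
  "ifllff" → prefix "ifl" already present; 3 new (l, f, f)
  "iflifiiil" → prefix "ifli" already present; 5 new (f, i, i, i, l)
  "iflillfdli" → prefix "iflillf" already present; 3 new (d, l, i)
  "df" → 2 new (d, f)
  "iflifiiild" → prefix "iflifiiil" already present; 1 new (d)
  "dlflifiif" → prefix "d" already present; 8 new (l, f, l, i, f, i, i, f)
  "dlf" → prefix "dlf" already present; 0 new (none)
  "iflillfdl" → prefix "iflillfdl" already present; 0 new (none)
  "iflillfdlf" → prefix "iflillfdl" already present; 1 new (f)
Total nodes = 9 + 3 + 5 + 3 + 2 + 1 + 8 + 0 + 0 + 1 = 32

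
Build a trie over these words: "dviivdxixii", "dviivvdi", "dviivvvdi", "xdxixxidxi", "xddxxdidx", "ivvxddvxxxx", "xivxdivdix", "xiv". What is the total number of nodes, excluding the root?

For each word, the new-node count is its length minus the longest prefix already in the trie:
  "dviivdxixii" → 11 new (d, v, i, i, v, d, x, i, x, i, i)
  "dviivvdi" → prefix "dviiv" already present; 3 new (v, d, i)
  "dviivvvdi" → prefix "dviivv" already present; 3 new (v, d, i)
  "xdxixxidxi" → 10 new (x, d, x, i, x, x, i, d, x, i)
  "xddxxdidx" → prefix "xd" already present; 7 new (d, x, x, d, i, d, x)
  "ivvxddvxxxx" → 11 new (i, v, v, x, d, d, v, x, x, x, x)
  "xivxdivdix" → prefix "x" already present; 9 new (i, v, x, d, i, v, d, i, x)
  "xiv" → prefix "xiv" already present; 0 new (none)
Total nodes = 11 + 3 + 3 + 10 + 7 + 11 + 9 + 0 = 54

54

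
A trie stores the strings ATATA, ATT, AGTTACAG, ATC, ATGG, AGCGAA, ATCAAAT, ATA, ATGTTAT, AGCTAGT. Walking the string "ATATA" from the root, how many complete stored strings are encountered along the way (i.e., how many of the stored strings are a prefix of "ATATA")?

Walk "ATATA" from the root; an end-of-word marker is hit whenever a stored word is a prefix of "ATATA".
Prefixes of the query that are stored words: "ATA", "ATATA"
Count: 2

2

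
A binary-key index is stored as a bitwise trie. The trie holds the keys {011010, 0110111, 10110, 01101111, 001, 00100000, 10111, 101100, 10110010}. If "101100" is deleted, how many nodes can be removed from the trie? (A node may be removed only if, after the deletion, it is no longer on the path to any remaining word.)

0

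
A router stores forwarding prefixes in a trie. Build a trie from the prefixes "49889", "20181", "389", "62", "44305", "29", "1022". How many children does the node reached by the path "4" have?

2

Follow the path "4" to its node, then look at its outgoing edges.
Distinct next characters after "4": 4, 9.
That node has 2 child edges.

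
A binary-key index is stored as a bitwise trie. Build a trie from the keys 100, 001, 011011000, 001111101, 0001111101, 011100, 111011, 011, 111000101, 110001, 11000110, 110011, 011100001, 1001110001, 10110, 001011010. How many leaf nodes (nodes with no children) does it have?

11

A leaf is a node with no children — equivalently, the end of a word that is not a proper prefix of any other stored word.
Those words: "0001111101", "001011010", "001111101", "011011000", "011100001", "1001110001", "10110", "11000110", "110011", "111000101", "111011"
Leaf count: 11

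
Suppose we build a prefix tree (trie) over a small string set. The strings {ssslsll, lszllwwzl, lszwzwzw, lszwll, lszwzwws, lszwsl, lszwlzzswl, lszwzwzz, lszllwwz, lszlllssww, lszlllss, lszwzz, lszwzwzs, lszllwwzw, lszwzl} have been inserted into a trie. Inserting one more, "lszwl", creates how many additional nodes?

"lszwl" is already a full path in the trie; only an end-marker is added.
No new nodes are needed: 0.

0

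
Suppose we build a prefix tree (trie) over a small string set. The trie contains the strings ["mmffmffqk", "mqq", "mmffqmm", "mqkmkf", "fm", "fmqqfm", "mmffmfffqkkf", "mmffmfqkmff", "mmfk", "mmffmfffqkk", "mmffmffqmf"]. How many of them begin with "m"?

Filter for entries beginning with "m":
Matches: "mmffmfffqkk", "mmffmfffqkkf", "mmffmffqk", "mmffmffqmf", "mmffmfqkmff", "mmffqmm", "mmfk", "mqkmkf", "mqq"
Count: 9

9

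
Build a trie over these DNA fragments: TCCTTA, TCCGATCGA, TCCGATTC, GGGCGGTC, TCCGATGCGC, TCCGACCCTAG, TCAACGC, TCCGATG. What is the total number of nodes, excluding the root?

37

For each word, the new-node count is its length minus the longest prefix already in the trie:
  "TCCTTA" → 6 new (T, C, C, T, T, A)
  "TCCGATCGA" → prefix "TCC" already present; 6 new (G, A, T, C, G, A)
  "TCCGATTC" → prefix "TCCGAT" already present; 2 new (T, C)
  "GGGCGGTC" → 8 new (G, G, G, C, G, G, T, C)
  "TCCGATGCGC" → prefix "TCCGAT" already present; 4 new (G, C, G, C)
  "TCCGACCCTAG" → prefix "TCCGA" already present; 6 new (C, C, C, T, A, G)
  "TCAACGC" → prefix "TC" already present; 5 new (A, A, C, G, C)
  "TCCGATG" → prefix "TCCGATG" already present; 0 new (none)
Total nodes = 6 + 6 + 2 + 8 + 4 + 6 + 5 + 0 = 37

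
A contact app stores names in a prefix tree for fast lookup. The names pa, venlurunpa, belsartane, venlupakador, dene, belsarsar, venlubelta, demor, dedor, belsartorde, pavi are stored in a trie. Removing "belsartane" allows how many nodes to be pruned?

3

Walk "belsartane" from the leaf back toward the root, removing each node that no remaining word uses.
The suffix "ane" (3 nodes) is used only by "belsartane"; the node for "belsart" still has the child "o", so pruning stops there.
Nodes removed: 3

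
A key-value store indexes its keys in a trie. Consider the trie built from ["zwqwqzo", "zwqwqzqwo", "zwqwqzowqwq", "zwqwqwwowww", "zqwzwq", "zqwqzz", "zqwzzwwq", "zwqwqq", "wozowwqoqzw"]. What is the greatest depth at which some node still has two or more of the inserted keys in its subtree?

7

Look for the deepest trie node that still has at least two words in its subtree.
"zwqwqzo" and "zwqwqzowqwq" agree on "zwqwqzo" (7 characters) before diverging; nothing deeper is shared.
Longest shared-prefix length: 7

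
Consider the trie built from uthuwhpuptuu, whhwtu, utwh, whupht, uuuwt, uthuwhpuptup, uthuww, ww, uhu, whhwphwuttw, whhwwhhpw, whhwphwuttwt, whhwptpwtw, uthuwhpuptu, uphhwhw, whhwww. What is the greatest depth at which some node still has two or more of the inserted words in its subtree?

11

The deepest shared node is where two words last agree before diverging.
e.g. "uthuwhpuptu" and "uthuwhpuptup" share the prefix "uthuwhpuptu" of length 11; no pair shares a longer one.
Longest shared-prefix length: 11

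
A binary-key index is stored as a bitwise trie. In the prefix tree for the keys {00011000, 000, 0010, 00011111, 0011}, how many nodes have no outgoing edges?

A leaf is a node with no children — equivalently, the end of a word that is not a proper prefix of any other stored word.
Those words: "00011000", "00011111", "0010", "0011"
Leaf count: 4

4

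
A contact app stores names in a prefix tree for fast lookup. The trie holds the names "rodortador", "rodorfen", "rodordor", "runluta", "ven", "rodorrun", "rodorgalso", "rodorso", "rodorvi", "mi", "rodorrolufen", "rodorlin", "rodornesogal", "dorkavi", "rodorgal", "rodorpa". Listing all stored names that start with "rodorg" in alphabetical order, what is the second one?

rodorgalso

DFS of the "rodorg" subtree visits, in order: "rodorgal", "rodorgalso"
The 2nd is rodorgalso.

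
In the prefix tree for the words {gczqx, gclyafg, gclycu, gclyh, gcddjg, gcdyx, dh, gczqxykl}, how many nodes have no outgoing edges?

7

A leaf is a node with no children — equivalently, the end of a word that is not a proper prefix of any other stored word.
Those words: "dh", "gcddjg", "gcdyx", "gclyafg", "gclycu", "gclyh", "gczqxykl"
Leaf count: 7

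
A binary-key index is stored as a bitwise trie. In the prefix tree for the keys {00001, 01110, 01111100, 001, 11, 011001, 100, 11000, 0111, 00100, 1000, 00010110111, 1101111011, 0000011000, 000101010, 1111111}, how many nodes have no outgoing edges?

A leaf is a node with no children — equivalently, the end of a word that is not a proper prefix of any other stored word.
Those words: "0000011000", "00001", "000101010", "00010110111", "00100", "011001", "01110", "01111100", "1000", "11000", "1101111011", "1111111"
Leaf count: 12

12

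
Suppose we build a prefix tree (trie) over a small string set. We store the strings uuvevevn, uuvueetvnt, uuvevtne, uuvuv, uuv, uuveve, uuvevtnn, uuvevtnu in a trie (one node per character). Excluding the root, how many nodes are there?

21

Trie structure (* marks end of a word):
(root)
└─ u
   └─ u
      └─ v *
         ├─ e
         │  └─ v
         │     ├─ e *
         │     │  └─ v
         │     │     └─ n *
         │     └─ t
         │        └─ n
         │           ├─ e *
         │           ├─ n *
         │           └─ u *
         └─ u
            ├─ e
            │  └─ e
            │     └─ t
            │        └─ v
            │           └─ n
            │              └─ t *
            └─ v *
Counting every labelled node above: 21.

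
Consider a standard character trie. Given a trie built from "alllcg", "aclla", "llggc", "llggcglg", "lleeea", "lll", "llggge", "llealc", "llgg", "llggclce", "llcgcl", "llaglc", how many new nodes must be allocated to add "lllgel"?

3

"lll" is already a path in the trie; the remaining "gel" must be added.
So 6 − 3 = 3 new nodes.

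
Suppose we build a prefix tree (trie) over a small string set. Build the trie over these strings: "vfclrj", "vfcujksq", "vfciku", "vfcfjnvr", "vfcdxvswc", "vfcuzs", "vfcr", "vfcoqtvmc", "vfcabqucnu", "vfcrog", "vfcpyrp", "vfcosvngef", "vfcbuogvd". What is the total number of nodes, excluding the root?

Insert word by word; a character creates a node only if that edge doesn't already exist:
  "vfclrj" → 6 new (v, f, c, l, r, j)
  "vfcujksq" → prefix "vfc" already present; 5 new (u, j, k, s, q)
  "vfciku" → prefix "vfc" already present; 3 new (i, k, u)
  "vfcfjnvr" → prefix "vfc" already present; 5 new (f, j, n, v, r)
  "vfcdxvswc" → prefix "vfc" already present; 6 new (d, x, v, s, w, c)
  "vfcuzs" → prefix "vfcu" already present; 2 new (z, s)
  "vfcr" → prefix "vfc" already present; 1 new (r)
  "vfcoqtvmc" → prefix "vfc" already present; 6 new (o, q, t, v, m, c)
  "vfcabqucnu" → prefix "vfc" already present; 7 new (a, b, q, u, c, n, u)
  "vfcrog" → prefix "vfcr" already present; 2 new (o, g)
  "vfcpyrp" → prefix "vfc" already present; 4 new (p, y, r, p)
  "vfcosvngef" → prefix "vfco" already present; 6 new (s, v, n, g, e, f)
  "vfcbuogvd" → prefix "vfc" already present; 6 new (b, u, o, g, v, d)
Total nodes = 6 + 5 + 3 + 5 + 6 + 2 + 1 + 6 + 7 + 2 + 4 + 6 + 6 = 59

59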